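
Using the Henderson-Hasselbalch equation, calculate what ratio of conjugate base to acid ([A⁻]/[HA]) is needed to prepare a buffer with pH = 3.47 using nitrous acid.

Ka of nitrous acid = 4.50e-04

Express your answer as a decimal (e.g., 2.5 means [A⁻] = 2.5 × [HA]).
[A⁻]/[HA] = 1.328

pKa = −log(4.50e-04) = 3.3468. pH = pKa + log([A⁻]/[HA]). 3.47 = 3.3468 + log(ratio). log(ratio) = 3.47 − 3.3468 = 0.1232. ratio = 10^(0.1232) = 1.328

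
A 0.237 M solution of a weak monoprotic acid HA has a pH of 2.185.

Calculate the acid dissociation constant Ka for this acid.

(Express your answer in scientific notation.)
K_a = 1.85e-04

[H⁺] = 10^(−pH) = 10^(−2.185) = 6.531e-03 M. For HA ⇌ H⁺ + A⁻, Ka = x²/(C − x) = (6.531e-03)²/(0.237 − 6.531e-03) = 1.85e-04.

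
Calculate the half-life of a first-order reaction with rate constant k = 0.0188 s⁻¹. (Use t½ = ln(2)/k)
36.87 s

t½ = ln(2)/k = 0.6931/0.0188 = 36.87 s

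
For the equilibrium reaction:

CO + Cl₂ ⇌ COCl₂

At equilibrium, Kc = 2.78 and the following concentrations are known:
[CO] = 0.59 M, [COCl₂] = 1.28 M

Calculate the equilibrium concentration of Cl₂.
[Cl₂] = 0.7804 M

Kc = ([COCl₂]) / ([CO] × [Cl₂]) = 2.78
[Cl₂]^1 = (product terms)/(Kc · other reactant terms) = 1.28 / (2.78 · 0.59) = 0.78039
[Cl₂] = 0.7804 M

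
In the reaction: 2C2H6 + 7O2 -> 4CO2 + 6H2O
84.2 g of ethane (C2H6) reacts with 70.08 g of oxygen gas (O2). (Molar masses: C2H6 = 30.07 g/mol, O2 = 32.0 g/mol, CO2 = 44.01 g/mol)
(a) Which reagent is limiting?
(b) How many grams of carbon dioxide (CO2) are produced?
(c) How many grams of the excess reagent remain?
(a) O2, (b) 55.08 g, (c) 65.38 g

Moles of C2H6 = 84.2 g ÷ 30.07 g/mol = 2.80013 mol
Moles of O2 = 70.08 g ÷ 32.0 g/mol = 2.19 mol
Moles ÷ coefficient: C2H6: 2.80013/2 = 1.4, O2: 2.19/7 = 0.3129
(a) O2 has the smaller value, so O2 is the limiting reagent.
(b) Moles of CO2 = 2.19 mol O2 × (4/7) = 1.25143 mol; mass = 1.25143 mol × 44.01 g/mol = 55.08 g
(c) C2H6 consumed = 2.19 × (2/7) = 0.625714 mol; remaining = 2.80013 − 0.625714 = 2.17442 mol; mass = 2.17442 mol × 30.07 g/mol = 65.38 g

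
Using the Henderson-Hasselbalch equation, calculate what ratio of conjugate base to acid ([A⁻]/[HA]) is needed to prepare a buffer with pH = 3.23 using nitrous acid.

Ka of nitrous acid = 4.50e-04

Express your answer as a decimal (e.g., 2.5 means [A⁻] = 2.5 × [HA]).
[A⁻]/[HA] = 0.764

pKa = −log(4.50e-04) = 3.3468. pH = pKa + log([A⁻]/[HA]). 3.23 = 3.3468 + log(ratio). log(ratio) = 3.23 − 3.3468 = -0.1168. ratio = 10^(-0.1168) = 0.764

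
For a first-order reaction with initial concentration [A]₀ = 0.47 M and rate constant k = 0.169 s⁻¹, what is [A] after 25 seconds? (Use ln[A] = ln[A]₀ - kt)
0.0069 M

ln[A] = ln[A]₀ - k·t = ln(0.47) - (0.169)·(25) = -0.7550 - 4.2250 = -4.9800
[A] = e^(-4.9800) = 0.0069 M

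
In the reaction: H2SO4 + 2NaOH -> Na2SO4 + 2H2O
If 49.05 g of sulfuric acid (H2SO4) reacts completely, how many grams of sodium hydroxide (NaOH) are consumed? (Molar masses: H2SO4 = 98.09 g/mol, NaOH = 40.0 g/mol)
Moles of H2SO4 = 49.05 g ÷ 98.09 g/mol = 0.500051 mol
Mole ratio: 2 mol NaOH / 1 mol H2SO4
Moles of NaOH = 0.500051 × (2/1) = 1.0001 mol
Mass of NaOH = 1.0001 mol × 40.0 g/mol = 40 g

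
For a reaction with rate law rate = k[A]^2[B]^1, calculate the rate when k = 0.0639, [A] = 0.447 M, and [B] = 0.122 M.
0.001558 M/s

rate = k·[A]^2·[B]^1 = 0.0639·(0.447)^2·(0.122)^1 = 0.0639·0.199809·0.122 = 0.001558 M/s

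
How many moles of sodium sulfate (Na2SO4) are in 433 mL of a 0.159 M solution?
Moles = Molarity × Volume (L)
Moles = 0.159 M × 0.433 L = 0.06885 mol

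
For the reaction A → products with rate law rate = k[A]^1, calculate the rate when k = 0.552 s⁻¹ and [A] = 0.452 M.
0.2495 M/s

rate = k·[A]^1 = 0.552·(0.452)^1 = 0.552·0.452 = 0.2495 M/s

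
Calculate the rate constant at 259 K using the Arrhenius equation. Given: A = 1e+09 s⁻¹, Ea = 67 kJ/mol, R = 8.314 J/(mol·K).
3.07e-05 s⁻¹

k = A·exp(-Ea/(R·T)) = 1e+09·exp(-67000/(8.314·259)) = 1e+09·exp(-31.1147) = 1e+09·3.0696e-14 = 3.07e-05 s⁻¹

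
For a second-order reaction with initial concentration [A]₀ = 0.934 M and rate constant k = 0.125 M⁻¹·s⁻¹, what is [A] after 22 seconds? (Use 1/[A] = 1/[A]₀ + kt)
0.2617 M

1/[A] = 1/[A]₀ + k·t = 1/0.934 + (0.125)·(22) = 1.0707 + 2.7500 = 3.8207
[A] = 1/3.8207 = 0.2617 M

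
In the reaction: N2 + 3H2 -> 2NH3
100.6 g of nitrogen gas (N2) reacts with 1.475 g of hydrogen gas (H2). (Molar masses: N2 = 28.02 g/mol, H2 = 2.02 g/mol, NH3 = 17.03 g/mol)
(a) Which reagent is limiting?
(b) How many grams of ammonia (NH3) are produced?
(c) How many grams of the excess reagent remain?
(a) H2, (b) 8.29 g, (c) 93.78 g

Moles of N2 = 100.6 g ÷ 28.02 g/mol = 3.59029 mol
Moles of H2 = 1.475 g ÷ 2.02 g/mol = 0.730198 mol
Moles ÷ coefficient: N2: 3.59029/1 = 3.59, H2: 0.730198/3 = 0.2434
(a) H2 has the smaller value, so H2 is the limiting reagent.
(b) Moles of NH3 = 0.730198 mol H2 × (2/3) = 0.486799 mol; mass = 0.486799 mol × 17.03 g/mol = 8.29 g
(c) N2 consumed = 0.730198 × (1/3) = 0.243399 mol; remaining = 3.59029 − 0.243399 = 3.34689 mol; mass = 3.34689 mol × 28.02 g/mol = 93.78 g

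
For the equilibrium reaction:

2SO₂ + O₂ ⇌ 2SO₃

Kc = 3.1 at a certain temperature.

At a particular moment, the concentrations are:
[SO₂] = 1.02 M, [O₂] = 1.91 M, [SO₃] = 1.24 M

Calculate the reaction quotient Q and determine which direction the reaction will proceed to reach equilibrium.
Q = 0.774, Q < K, reaction proceeds forward (toward products)

Q = ([SO₃]^2) / ([SO₂]^2 × [O₂])
  = ((1.24)^2) / ((1.02)^2·(1.91)) = 1.5376/1.9872 = 0.7738
Since Q = 0.7738 < Kc = 3.1, the reaction proceeds forward (toward products) to reach equilibrium.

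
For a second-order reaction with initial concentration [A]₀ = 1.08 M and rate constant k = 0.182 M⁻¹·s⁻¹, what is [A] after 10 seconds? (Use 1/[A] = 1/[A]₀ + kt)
0.3642 M

1/[A] = 1/[A]₀ + k·t = 1/1.08 + (0.182)·(10) = 0.9259 + 1.8200 = 2.7459
[A] = 1/2.7459 = 0.3642 M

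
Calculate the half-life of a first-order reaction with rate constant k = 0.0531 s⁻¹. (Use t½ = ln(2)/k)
13.05 s

t½ = ln(2)/k = 0.6931/0.0531 = 13.05 s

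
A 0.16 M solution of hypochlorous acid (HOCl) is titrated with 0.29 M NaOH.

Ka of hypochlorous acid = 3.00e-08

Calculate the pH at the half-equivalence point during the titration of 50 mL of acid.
pH = pKa = 7.52

At the half-equivalence point, [HA] = [A⁻], so by Henderson–Hasselbalch pH = pKa + log(1) = pKa.
pKa = −log(3.00e-08) = 7.52.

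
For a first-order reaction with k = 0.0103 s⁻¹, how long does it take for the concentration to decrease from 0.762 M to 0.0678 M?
234.89 s

From ln[A] = ln[A]₀ - k·t: t = ln([A]₀/[A])/k = ln(0.762/0.0678)/0.0103 = ln(11.2389)/0.0103 = 2.4194/0.0103 = 234.89 s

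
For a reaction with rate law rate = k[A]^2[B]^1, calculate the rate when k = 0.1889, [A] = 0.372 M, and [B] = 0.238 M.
0.006221 M/s

rate = k·[A]^2·[B]^1 = 0.1889·(0.372)^2·(0.238)^1 = 0.1889·0.138384·0.238 = 0.006221 M/s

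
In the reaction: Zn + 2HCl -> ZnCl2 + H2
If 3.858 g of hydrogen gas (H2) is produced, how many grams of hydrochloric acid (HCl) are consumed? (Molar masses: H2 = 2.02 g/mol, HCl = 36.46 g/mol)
Moles of H2 = 3.858 g ÷ 2.02 g/mol = 1.9099 mol
Mole ratio: 2 mol HCl / 1 mol H2
Moles of HCl = 1.9099 × (2/1) = 3.8198 mol
Mass of HCl = 3.8198 mol × 36.46 g/mol = 139.3 g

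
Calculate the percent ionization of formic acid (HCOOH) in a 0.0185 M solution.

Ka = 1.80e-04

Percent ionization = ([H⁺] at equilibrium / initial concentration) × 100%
Percent ionization = 9.39%

Let x = [H⁺]. Ka = x²/(C - x) ⇒ x² + (1.80e-04)x - (1.80e-04)(0.0185) = 0. x = 1.7370e-03. Percent = (1.7370e-03/0.0185) × 100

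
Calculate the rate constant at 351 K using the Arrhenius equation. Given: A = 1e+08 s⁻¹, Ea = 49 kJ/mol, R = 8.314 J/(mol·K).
5.10e+00 s⁻¹

k = A·exp(-Ea/(R·T)) = 1e+08·exp(-49000/(8.314·351)) = 1e+08·exp(-16.7911) = 1e+08·5.1018e-08 = 5.10e+00 s⁻¹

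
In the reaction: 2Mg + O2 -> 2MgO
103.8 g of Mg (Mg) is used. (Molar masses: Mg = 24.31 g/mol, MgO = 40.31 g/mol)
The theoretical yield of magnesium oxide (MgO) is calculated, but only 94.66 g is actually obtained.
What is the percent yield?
Moles of Mg = 103.8 g ÷ 24.31 g/mol = 4.26985 mol
Mole ratio: 2 mol MgO / 2 mol Mg
Moles of MgO = 4.26985 × (2/2) = 4.26985 mol
Theoretical yield = 4.26985 mol × 40.31 g/mol = 172.12 g
Actual yield = 94.66 g
Percent yield = (94.66 / 172.12) × 100% = 55.0%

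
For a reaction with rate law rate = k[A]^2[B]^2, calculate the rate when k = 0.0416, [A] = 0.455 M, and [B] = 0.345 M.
0.001025 M/s

rate = k·[A]^2·[B]^2 = 0.0416·(0.455)^2·(0.345)^2 = 0.0416·0.207025·0.119025 = 0.001025 M/s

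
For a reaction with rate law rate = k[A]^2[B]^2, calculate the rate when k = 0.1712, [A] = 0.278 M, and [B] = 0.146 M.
0.000282 M/s

rate = k·[A]^2·[B]^2 = 0.1712·(0.278)^2·(0.146)^2 = 0.1712·0.077284·0.021316 = 0.000282 M/s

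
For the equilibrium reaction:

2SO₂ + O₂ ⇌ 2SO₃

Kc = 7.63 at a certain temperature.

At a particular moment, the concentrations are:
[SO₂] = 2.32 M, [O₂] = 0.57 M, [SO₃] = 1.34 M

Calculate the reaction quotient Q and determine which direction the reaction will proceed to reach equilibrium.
Q = 0.585, Q < K, reaction proceeds forward (toward products)

Q = ([SO₃]^2) / ([SO₂]^2 × [O₂])
  = ((1.34)^2) / ((2.32)^2·(0.57)) = 1.7956/3.068 = 0.5853
Since Q = 0.5853 < Kc = 7.63, the reaction proceeds forward (toward products) to reach equilibrium.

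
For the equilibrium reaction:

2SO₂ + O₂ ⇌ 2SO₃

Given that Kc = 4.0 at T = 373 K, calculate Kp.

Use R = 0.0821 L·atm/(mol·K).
K_p = 0.1306

Δn = (moles gaseous products) − (moles gaseous reactants) = -1
T = 373 K; RT = 0.0821 × 373 = 30.6233
Kp = Kc·(RT)^Δn = 4.0 × (30.6233)^-1 = 4.0 × 0.0326549 = 0.1306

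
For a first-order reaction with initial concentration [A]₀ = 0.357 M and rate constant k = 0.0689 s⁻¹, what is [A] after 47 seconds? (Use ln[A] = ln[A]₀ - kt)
0.0140 M

ln[A] = ln[A]₀ - k·t = ln(0.357) - (0.0689)·(47) = -1.0300 - 3.2383 = -4.2683
[A] = e^(-4.2683) = 0.0140 M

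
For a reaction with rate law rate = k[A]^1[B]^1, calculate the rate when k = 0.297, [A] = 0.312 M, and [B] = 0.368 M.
0.0341 M/s

rate = k·[A]^1·[B]^1 = 0.297·(0.312)^1·(0.368)^1 = 0.297·0.312·0.368 = 0.0341 M/s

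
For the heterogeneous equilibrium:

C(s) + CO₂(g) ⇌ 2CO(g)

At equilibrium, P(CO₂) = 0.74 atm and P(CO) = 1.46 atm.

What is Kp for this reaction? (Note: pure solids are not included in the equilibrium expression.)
K_p = 2.881

Solid C is excluded.
Kp = P(CO)²/P(CO₂) = (1.46)²/0.74 = 2.132/0.74 = 2.881.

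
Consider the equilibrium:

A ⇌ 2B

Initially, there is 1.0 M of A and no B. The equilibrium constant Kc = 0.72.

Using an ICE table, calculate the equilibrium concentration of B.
[B] = 0.687 M

ICE: [A] = 1.0 − x, [B] = 2x.
Kc = (2x)²/(1.0 − x) = 0.72 ⇒ 4x² + 0.72x − 0.72 = 0.
x = (−0.72 + √(0.72² + 4·4·0.72))/(2·4) = (−0.72 + √12.038)/8 = 0.3437.
[B] = 2x = 0.687 M.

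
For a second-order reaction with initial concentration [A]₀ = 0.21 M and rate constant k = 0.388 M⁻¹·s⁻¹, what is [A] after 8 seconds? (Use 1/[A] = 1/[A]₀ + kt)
0.1271 M

1/[A] = 1/[A]₀ + k·t = 1/0.21 + (0.388)·(8) = 4.7619 + 3.1040 = 7.8659
[A] = 1/7.8659 = 0.1271 M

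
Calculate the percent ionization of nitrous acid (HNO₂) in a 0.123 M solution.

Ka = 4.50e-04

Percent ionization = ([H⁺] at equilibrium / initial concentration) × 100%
Percent ionization = 5.87%

Let x = [H⁺]. Ka = x²/(C - x) ⇒ x² + (4.50e-04)x - (4.50e-04)(0.123) = 0. x = 7.2182e-03. Percent = (7.2182e-03/0.123) × 100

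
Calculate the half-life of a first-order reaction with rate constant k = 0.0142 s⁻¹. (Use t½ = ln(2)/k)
48.81 s

t½ = ln(2)/k = 0.6931/0.0142 = 48.81 s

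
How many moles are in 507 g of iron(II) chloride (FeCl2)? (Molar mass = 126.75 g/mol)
Moles = 507 g ÷ 126.75 g/mol = 4 mol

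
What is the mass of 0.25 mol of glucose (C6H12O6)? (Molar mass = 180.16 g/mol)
Mass = 0.25 mol × 180.16 g/mol = 45.04 g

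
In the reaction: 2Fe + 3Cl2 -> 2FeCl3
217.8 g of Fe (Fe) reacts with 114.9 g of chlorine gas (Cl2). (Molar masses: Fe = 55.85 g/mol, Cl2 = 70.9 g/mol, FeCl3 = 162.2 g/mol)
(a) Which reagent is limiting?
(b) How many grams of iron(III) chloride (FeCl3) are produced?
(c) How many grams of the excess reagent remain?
(a) Cl2, (b) 175.2 g, (c) 157.5 g

Moles of Fe = 217.8 g ÷ 55.85 g/mol = 3.89973 mol
Moles of Cl2 = 114.9 g ÷ 70.9 g/mol = 1.62059 mol
Moles ÷ coefficient: Fe: 3.89973/2 = 1.95, Cl2: 1.62059/3 = 0.5402
(a) Cl2 has the smaller value, so Cl2 is the limiting reagent.
(b) Moles of FeCl3 = 1.62059 mol Cl2 × (2/3) = 1.08039 mol; mass = 1.08039 mol × 162.2 g/mol = 175.2 g
(c) Fe consumed = 1.62059 × (2/3) = 1.08039 mol; remaining = 3.89973 − 1.08039 = 2.81934 mol; mass = 2.81934 mol × 55.85 g/mol = 157.5 g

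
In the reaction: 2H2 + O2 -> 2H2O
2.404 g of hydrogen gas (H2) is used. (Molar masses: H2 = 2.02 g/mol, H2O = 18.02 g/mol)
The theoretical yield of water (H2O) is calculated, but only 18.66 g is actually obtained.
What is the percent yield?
Moles of H2 = 2.404 g ÷ 2.02 g/mol = 1.1901 mol
Mole ratio: 2 mol H2O / 2 mol H2
Moles of H2O = 1.1901 × (2/2) = 1.1901 mol
Theoretical yield = 1.1901 mol × 18.02 g/mol = 21.446 g
Actual yield = 18.66 g
Percent yield = (18.66 / 21.446) × 100% = 87.0%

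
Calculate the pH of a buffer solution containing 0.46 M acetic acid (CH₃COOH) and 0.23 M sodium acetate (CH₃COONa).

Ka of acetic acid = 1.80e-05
pH = 4.44

pKa = -log(1.80e-05) = 4.74. pH = pKa + log([A⁻]/[HA]) = 4.74 + log(0.23/0.46)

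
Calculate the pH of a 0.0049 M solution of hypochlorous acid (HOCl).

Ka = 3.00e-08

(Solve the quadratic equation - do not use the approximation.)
pH = 4.92

x² + Ka×x - Ka×C = 0. Using quadratic formula: [H⁺] = 1.2109e-05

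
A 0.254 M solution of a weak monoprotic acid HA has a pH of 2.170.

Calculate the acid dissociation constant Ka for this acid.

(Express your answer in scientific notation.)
K_a = 1.85e-04

[H⁺] = 10^(−pH) = 10^(−2.170) = 6.761e-03 M. For HA ⇌ H⁺ + A⁻, Ka = x²/(C − x) = (6.761e-03)²/(0.254 − 6.761e-03) = 1.85e-04.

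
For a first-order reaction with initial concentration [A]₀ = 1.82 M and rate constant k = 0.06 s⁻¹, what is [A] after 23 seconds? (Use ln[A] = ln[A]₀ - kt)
0.4579 M

ln[A] = ln[A]₀ - k·t = ln(1.82) - (0.06)·(23) = 0.5988 - 1.3800 = -0.7812
[A] = e^(-0.7812) = 0.4579 M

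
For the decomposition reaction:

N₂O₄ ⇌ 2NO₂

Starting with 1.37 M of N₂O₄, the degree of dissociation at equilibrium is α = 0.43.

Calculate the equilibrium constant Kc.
K_c = 1.7776

x = α·[A]₀ = 0.43 × 1.37 = 0.5891 M dissociated.
At eq: [N₂O₄] = 1.37 − 0.5891 = 0.7809 M; [NO₂] = 2x = 1.178 M.
Kc = [NO₂]²/[N₂O₄] = (1.178)²/0.7809 = 1.778.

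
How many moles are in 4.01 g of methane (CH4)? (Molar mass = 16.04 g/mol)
Moles = 4.01 g ÷ 16.04 g/mol = 0.25 mol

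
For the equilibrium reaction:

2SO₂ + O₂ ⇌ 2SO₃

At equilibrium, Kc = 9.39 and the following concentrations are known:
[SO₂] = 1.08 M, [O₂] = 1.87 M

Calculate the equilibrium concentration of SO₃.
[SO₃] = 4.5256 M

Kc = ([SO₃]^2) / ([SO₂]^2 × [O₂]) = 9.39
[SO₃]^2 = Kc · (reactant terms)/(other product terms) = 9.39 · 2.1812 / 1 = 20.481
[SO₃] = (20.481)^(1/2) = 4.5256 M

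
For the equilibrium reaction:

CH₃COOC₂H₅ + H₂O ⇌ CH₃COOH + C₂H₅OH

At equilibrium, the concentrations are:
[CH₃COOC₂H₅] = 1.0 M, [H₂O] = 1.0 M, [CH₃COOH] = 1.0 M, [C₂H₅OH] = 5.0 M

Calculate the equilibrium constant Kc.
K_c = 5.0000

Kc = ([CH₃COOH] × [C₂H₅OH]) / ([CH₃COOC₂H₅] × [H₂O])
   = ((1.0)·(5.0)) / ((1.0)·(1.0))
   = 5 / 1 = 5.0000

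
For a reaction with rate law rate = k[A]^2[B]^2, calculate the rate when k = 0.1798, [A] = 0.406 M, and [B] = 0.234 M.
0.001623 M/s

rate = k·[A]^2·[B]^2 = 0.1798·(0.406)^2·(0.234)^2 = 0.1798·0.164836·0.054756 = 0.001623 M/s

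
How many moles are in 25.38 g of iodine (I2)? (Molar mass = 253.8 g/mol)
Moles = 25.38 g ÷ 253.8 g/mol = 0.1 mol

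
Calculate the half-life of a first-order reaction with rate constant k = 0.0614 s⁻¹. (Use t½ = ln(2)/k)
11.29 s

t½ = ln(2)/k = 0.6931/0.0614 = 11.29 s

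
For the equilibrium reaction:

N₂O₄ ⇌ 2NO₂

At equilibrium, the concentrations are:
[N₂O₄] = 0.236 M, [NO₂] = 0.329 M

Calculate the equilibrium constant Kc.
K_c = 0.4586

Kc = ([NO₂]^2) / ([N₂O₄])
   = ((0.329)^2) / ((0.236))
   = 0.10824 / 0.236 = 0.4586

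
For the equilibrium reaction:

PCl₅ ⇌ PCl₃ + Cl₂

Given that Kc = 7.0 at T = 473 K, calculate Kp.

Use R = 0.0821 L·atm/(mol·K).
K_p = 271.8331

Δn = (moles gaseous products) − (moles gaseous reactants) = 1
T = 473 K; RT = 0.0821 × 473 = 38.8333
Kp = Kc·(RT)^Δn = 7.0 × (38.8333)^1 = 7.0 × 38.8333 = 271.8331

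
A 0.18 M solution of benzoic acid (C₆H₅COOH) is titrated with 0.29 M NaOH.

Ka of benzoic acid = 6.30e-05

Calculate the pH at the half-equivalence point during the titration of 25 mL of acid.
pH = pKa = 4.20

At the half-equivalence point, [HA] = [A⁻], so by Henderson–Hasselbalch pH = pKa + log(1) = pKa.
pKa = −log(6.30e-05) = 4.20.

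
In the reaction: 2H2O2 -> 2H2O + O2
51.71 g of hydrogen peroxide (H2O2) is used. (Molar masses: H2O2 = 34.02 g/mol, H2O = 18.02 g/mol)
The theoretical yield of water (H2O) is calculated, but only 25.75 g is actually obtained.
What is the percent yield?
Moles of H2O2 = 51.71 g ÷ 34.02 g/mol = 1.51999 mol
Mole ratio: 2 mol H2O / 2 mol H2O2
Moles of H2O = 1.51999 × (2/2) = 1.51999 mol
Theoretical yield = 1.51999 mol × 18.02 g/mol = 27.39 g
Actual yield = 25.75 g
Percent yield = (25.75 / 27.39) × 100% = 94.0%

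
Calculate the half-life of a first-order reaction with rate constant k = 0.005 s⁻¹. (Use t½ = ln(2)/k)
138.63 s

t½ = ln(2)/k = 0.6931/0.005 = 138.63 s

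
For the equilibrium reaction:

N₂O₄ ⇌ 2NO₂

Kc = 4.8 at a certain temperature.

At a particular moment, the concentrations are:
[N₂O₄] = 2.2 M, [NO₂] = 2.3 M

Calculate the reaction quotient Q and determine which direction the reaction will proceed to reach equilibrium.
Q = 2.405, Q < K, reaction proceeds forward (toward products)

Q = ([NO₂]^2) / ([N₂O₄])
  = ((2.3)^2) / ((2.2)) = 5.29/2.2 = 2.405
Since Q = 2.405 < Kc = 4.8, the reaction proceeds forward (toward products) to reach equilibrium.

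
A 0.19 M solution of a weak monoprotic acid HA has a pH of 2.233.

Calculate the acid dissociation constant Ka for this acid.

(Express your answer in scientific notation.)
K_a = 1.86e-04

[H⁺] = 10^(−pH) = 10^(−2.233) = 5.848e-03 M. For HA ⇌ H⁺ + A⁻, Ka = x²/(C − x) = (5.848e-03)²/(0.19 − 5.848e-03) = 1.86e-04.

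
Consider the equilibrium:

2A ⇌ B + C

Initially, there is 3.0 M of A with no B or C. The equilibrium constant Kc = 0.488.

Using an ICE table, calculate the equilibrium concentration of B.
[B] = 0.874 M

ICE: [A] = 3.0 − 2x, [B] = [C] = x.
Kc = x²/(3.0 − 2x)² = 0.488 ⇒ √Kc = x/(3.0 − 2x).
x = √0.488·3.0/(1 + 2√0.488) = 0.69857·3.0/2.3971 = 0.87425.
[B] = x = 0.874 M.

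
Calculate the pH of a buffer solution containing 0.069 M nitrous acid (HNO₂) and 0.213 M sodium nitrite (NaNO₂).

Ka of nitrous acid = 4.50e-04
pH = 3.84

pKa = -log(4.50e-04) = 3.35. pH = pKa + log([A⁻]/[HA]) = 3.35 + log(0.213/0.069)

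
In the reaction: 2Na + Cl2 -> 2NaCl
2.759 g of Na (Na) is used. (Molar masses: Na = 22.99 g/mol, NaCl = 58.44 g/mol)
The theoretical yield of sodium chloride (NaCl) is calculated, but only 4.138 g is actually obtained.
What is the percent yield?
Moles of Na = 2.759 g ÷ 22.99 g/mol = 0.120009 mol
Mole ratio: 2 mol NaCl / 2 mol Na
Moles of NaCl = 0.120009 × (2/2) = 0.120009 mol
Theoretical yield = 0.120009 mol × 58.44 g/mol = 7.0133 g
Actual yield = 4.138 g
Percent yield = (4.138 / 7.0133) × 100% = 59.0%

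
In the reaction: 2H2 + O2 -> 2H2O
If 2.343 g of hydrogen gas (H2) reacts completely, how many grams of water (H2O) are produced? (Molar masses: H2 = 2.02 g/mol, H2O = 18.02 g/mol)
Moles of H2 = 2.343 g ÷ 2.02 g/mol = 1.1599 mol
Mole ratio: 2 mol H2O / 2 mol H2
Moles of H2O = 1.1599 × (2/2) = 1.1599 mol
Mass of H2O = 1.1599 mol × 18.02 g/mol = 20.9 g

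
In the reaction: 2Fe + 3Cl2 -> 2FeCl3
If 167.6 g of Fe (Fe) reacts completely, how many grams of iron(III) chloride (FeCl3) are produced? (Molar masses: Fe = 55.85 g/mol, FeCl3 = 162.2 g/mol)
Moles of Fe = 167.6 g ÷ 55.85 g/mol = 3.0009 mol
Mole ratio: 2 mol FeCl3 / 2 mol Fe
Moles of FeCl3 = 3.0009 × (2/2) = 3.0009 mol
Mass of FeCl3 = 3.0009 mol × 162.2 g/mol = 486.7 g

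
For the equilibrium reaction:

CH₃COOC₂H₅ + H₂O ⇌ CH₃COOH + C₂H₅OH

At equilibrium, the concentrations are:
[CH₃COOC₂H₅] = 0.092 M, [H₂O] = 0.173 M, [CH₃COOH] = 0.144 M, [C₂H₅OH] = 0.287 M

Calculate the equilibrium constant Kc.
K_c = 2.5966

Kc = ([CH₃COOH] × [C₂H₅OH]) / ([CH₃COOC₂H₅] × [H₂O])
   = ((0.144)·(0.287)) / ((0.092)·(0.173))
   = 0.041328 / 0.015916 = 2.5966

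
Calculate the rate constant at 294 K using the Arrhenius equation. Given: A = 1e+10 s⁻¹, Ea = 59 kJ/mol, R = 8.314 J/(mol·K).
3.29e-01 s⁻¹

k = A·exp(-Ea/(R·T)) = 1e+10·exp(-59000/(8.314·294)) = 1e+10·exp(-24.1376) = 1e+10·3.2897e-11 = 3.29e-01 s⁻¹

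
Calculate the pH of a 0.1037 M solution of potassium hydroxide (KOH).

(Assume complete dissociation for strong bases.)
pH = 13.02

[OH⁻] = 0.1037 M for strong base. pOH = -log[OH⁻] = 0.98, pH = 14 - pOH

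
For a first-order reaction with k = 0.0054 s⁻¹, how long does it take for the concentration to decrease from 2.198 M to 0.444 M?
296.20 s

From ln[A] = ln[A]₀ - k·t: t = ln([A]₀/[A])/k = ln(2.198/0.444)/0.0054 = ln(4.9505)/0.0054 = 1.5995/0.0054 = 296.20 s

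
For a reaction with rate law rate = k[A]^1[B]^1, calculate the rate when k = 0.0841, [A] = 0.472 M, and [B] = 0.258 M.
0.01024 M/s

rate = k·[A]^1·[B]^1 = 0.0841·(0.472)^1·(0.258)^1 = 0.0841·0.472·0.258 = 0.01024 M/s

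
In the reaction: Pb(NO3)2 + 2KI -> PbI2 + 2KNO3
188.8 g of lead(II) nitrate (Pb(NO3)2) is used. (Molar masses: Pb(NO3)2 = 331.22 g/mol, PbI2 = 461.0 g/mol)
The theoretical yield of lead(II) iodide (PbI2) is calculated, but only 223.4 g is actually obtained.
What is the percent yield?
Moles of Pb(NO3)2 = 188.8 g ÷ 331.22 g/mol = 0.570014 mol
Mole ratio: 1 mol PbI2 / 1 mol Pb(NO3)2
Moles of PbI2 = 0.570014 × (1/1) = 0.570014 mol
Theoretical yield = 0.570014 mol × 461.0 g/mol = 262.78 g
Actual yield = 223.4 g
Percent yield = (223.4 / 262.78) × 100% = 85.0%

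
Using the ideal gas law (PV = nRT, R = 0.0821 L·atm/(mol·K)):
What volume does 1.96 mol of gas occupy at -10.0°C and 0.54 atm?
T = -10.0°C + 273.15 = 263.15 K
V = nRT/P = (1.96 × 0.0821 × 263.15) / 0.54
V = 78.42 L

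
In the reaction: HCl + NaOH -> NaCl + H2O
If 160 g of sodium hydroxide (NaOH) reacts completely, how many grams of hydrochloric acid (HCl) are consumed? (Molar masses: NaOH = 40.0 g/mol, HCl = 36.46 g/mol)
Moles of NaOH = 160 g ÷ 40.0 g/mol = 4 mol
Mole ratio: 1 mol HCl / 1 mol NaOH
Moles of HCl = 4 × (1/1) = 4 mol
Mass of HCl = 4 mol × 36.46 g/mol = 145.8 g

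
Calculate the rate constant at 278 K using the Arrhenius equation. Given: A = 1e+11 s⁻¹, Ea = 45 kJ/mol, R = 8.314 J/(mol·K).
3.50e+02 s⁻¹

k = A·exp(-Ea/(R·T)) = 1e+11·exp(-45000/(8.314·278)) = 1e+11·exp(-19.4696) = 1e+11·3.5031e-09 = 3.50e+02 s⁻¹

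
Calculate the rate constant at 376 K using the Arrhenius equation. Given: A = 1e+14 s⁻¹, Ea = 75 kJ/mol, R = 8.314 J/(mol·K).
3.81e+03 s⁻¹

k = A·exp(-Ea/(R·T)) = 1e+14·exp(-75000/(8.314·376)) = 1e+14·exp(-23.9918) = 1e+14·3.8061e-11 = 3.81e+03 s⁻¹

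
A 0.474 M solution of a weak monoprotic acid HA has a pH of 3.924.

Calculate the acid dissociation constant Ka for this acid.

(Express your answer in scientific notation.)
K_a = 2.99e-08

[H⁺] = 10^(−pH) = 10^(−3.924) = 1.191e-04 M. For HA ⇌ H⁺ + A⁻, Ka = x²/(C − x) = (1.191e-04)²/(0.474 − 1.191e-04) = 2.99e-08.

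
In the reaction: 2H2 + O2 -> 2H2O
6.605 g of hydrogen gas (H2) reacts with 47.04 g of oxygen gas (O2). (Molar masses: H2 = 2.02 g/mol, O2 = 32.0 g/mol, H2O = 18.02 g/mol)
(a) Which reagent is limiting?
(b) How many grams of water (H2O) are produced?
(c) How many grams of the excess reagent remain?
(a) O2, (b) 52.98 g, (c) 0.6662 g

Moles of H2 = 6.605 g ÷ 2.02 g/mol = 3.2698 mol
Moles of O2 = 47.04 g ÷ 32.0 g/mol = 1.47 mol
Moles ÷ coefficient: H2: 3.2698/2 = 1.635, O2: 1.47/1 = 1.47
(a) O2 has the smaller value, so O2 is the limiting reagent.
(b) Moles of H2O = 1.47 mol O2 × (2/1) = 2.94 mol; mass = 2.94 mol × 18.02 g/mol = 52.98 g
(c) H2 consumed = 1.47 × (2/1) = 2.94 mol; remaining = 3.2698 − 2.94 = 0.329802 mol; mass = 0.329802 mol × 2.02 g/mol = 0.6662 g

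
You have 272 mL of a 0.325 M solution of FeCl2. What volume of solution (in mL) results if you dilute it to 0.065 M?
Using M₁V₁ = M₂V₂:
0.325 × 272 = 0.065 × V₂
V₂ = (0.325 × 272) / 0.065 = 1360 mL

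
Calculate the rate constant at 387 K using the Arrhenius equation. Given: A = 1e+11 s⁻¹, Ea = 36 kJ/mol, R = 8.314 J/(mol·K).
1.38e+06 s⁻¹

k = A·exp(-Ea/(R·T)) = 1e+11·exp(-36000/(8.314·387)) = 1e+11·exp(-11.1887) = 1e+11·1.3829e-05 = 1.38e+06 s⁻¹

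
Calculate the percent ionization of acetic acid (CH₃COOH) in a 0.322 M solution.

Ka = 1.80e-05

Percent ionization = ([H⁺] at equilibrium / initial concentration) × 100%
Percent ionization = 0.745%

Let x = [H⁺]. Ka = x²/(C - x) ⇒ x² + (1.80e-05)x - (1.80e-05)(0.322) = 0. x = 2.3985e-03. Percent = (2.3985e-03/0.322) × 100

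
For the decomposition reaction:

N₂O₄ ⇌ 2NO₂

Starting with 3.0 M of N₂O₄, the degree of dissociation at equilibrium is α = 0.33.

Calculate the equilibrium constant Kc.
K_c = 1.9504

x = α·[A]₀ = 0.33 × 3.0 = 0.99 M dissociated.
At eq: [N₂O₄] = 3.0 − 0.99 = 2.01 M; [NO₂] = 2x = 1.98 M.
Kc = [NO₂]²/[N₂O₄] = (1.98)²/2.01 = 1.95.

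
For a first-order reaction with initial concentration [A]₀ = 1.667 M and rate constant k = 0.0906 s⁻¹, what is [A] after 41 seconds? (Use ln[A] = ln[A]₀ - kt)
0.0406 M

ln[A] = ln[A]₀ - k·t = ln(1.667) - (0.0906)·(41) = 0.5110 - 3.7146 = -3.2036
[A] = e^(-3.2036) = 0.0406 M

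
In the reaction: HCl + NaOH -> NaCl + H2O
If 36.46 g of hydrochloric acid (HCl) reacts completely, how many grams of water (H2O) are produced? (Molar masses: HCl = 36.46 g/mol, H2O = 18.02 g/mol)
Moles of HCl = 36.46 g ÷ 36.46 g/mol = 1 mol
Mole ratio: 1 mol H2O / 1 mol HCl
Moles of H2O = 1 × (1/1) = 1 mol
Mass of H2O = 1 mol × 18.02 g/mol = 18.02 g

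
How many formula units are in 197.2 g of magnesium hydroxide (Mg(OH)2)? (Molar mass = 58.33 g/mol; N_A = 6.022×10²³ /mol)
Moles = 197.2 g ÷ 58.33 g/mol = 3.38076 mol
Formula units = 3.38076 mol × 6.022×10²³ /mol = 2.036e+24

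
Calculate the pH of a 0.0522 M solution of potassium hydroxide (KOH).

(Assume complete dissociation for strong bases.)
pH = 12.72

[OH⁻] = 0.0522 M for strong base. pOH = -log[OH⁻] = 1.28, pH = 14 - pOH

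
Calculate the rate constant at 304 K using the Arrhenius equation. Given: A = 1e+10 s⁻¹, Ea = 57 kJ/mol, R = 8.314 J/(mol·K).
1.61e+00 s⁻¹

k = A·exp(-Ea/(R·T)) = 1e+10·exp(-57000/(8.314·304)) = 1e+10·exp(-22.5523) = 1e+10·1.6057e-10 = 1.61e+00 s⁻¹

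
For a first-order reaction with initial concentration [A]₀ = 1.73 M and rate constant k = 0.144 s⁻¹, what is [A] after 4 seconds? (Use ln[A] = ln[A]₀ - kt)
0.9725 M

ln[A] = ln[A]₀ - k·t = ln(1.73) - (0.144)·(4) = 0.5481 - 0.5760 = -0.0279
[A] = e^(-0.0279) = 0.9725 M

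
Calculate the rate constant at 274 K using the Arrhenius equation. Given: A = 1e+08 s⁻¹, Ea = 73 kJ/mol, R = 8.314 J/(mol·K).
1.21e-06 s⁻¹

k = A·exp(-Ea/(R·T)) = 1e+08·exp(-73000/(8.314·274)) = 1e+08·exp(-32.0451) = 1e+08·1.2105e-14 = 1.21e-06 s⁻¹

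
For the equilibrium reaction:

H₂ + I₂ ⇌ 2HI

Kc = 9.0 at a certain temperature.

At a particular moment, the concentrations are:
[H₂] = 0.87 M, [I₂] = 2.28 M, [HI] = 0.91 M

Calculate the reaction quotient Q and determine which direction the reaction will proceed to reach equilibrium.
Q = 0.417, Q < K, reaction proceeds forward (toward products)

Q = ([HI]^2) / ([H₂] × [I₂])
  = ((0.91)^2) / ((0.87)·(2.28)) = 0.8281/1.9836 = 0.4175
Since Q = 0.4175 < Kc = 9.0, the reaction proceeds forward (toward products) to reach equilibrium.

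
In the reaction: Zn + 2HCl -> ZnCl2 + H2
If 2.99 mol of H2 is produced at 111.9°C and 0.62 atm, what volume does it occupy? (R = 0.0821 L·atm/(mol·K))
T = 111.9°C + 273.15 = 385.05 K
V = nRT/P = (2.99 × 0.0821 × 385.05) / 0.62
V = 152.45 L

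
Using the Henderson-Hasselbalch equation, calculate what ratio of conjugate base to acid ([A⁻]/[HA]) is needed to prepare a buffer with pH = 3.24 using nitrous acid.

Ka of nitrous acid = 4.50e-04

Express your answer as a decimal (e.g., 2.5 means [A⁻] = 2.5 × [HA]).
[A⁻]/[HA] = 0.782

pKa = −log(4.50e-04) = 3.3468. pH = pKa + log([A⁻]/[HA]). 3.24 = 3.3468 + log(ratio). log(ratio) = 3.24 − 3.3468 = -0.1068. ratio = 10^(-0.1068) = 0.782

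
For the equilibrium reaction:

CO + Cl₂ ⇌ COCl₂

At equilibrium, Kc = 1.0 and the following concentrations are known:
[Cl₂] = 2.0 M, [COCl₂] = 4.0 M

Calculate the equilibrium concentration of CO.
[CO] = 2.0000 M

Kc = ([COCl₂]) / ([CO] × [Cl₂]) = 1.0
[CO]^1 = (product terms)/(Kc · other reactant terms) = 4 / (1.0 · 2) = 2
[CO] = 2.0000 M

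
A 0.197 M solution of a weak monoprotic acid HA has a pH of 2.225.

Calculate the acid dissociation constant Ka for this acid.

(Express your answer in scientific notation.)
K_a = 1.86e-04

[H⁺] = 10^(−pH) = 10^(−2.225) = 5.957e-03 M. For HA ⇌ H⁺ + A⁻, Ka = x²/(C − x) = (5.957e-03)²/(0.197 − 5.957e-03) = 1.86e-04.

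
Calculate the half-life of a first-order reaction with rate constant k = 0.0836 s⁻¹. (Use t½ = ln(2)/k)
8.29 s

t½ = ln(2)/k = 0.6931/0.0836 = 8.29 s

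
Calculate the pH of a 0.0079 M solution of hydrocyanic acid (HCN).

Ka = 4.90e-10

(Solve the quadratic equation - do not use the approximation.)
pH = 5.71

x² + Ka×x - Ka×C = 0. Using quadratic formula: [H⁺] = 1.9672e-06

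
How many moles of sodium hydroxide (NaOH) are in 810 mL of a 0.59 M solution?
Moles = Molarity × Volume (L)
Moles = 0.59 M × 0.81 L = 0.4779 mol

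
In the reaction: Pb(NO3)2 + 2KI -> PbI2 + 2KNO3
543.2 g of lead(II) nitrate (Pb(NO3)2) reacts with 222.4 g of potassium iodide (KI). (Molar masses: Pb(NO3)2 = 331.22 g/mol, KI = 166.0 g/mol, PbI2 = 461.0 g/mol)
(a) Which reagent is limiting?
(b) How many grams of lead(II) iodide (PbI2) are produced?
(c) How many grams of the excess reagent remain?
(a) KI, (b) 308.8 g, (c) 321.3 g

Moles of Pb(NO3)2 = 543.2 g ÷ 331.22 g/mol = 1.64 mol
Moles of KI = 222.4 g ÷ 166.0 g/mol = 1.33976 mol
Moles ÷ coefficient: Pb(NO3)2: 1.64/1 = 1.64, KI: 1.33976/2 = 0.6699
(a) KI has the smaller value, so KI is the limiting reagent.
(b) Moles of PbI2 = 1.33976 mol KI × (1/2) = 0.66988 mol; mass = 0.66988 mol × 461.0 g/mol = 308.8 g
(c) Pb(NO3)2 consumed = 1.33976 × (1/2) = 0.66988 mol; remaining = 1.64 − 0.66988 = 0.970118 mol; mass = 0.970118 mol × 331.22 g/mol = 321.3 g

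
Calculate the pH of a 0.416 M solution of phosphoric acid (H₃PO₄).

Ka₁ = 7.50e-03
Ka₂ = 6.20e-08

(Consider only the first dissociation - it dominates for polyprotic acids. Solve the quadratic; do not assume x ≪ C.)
pH = 1.28

x² + Ka₁·x − Ka₁·C = 0 with Ka₁ = 7.50e-03, C = 0.416.
x = (−Ka₁ + √(Ka₁² + 4·Ka₁·C))/2 = 5.2233e-02 M, so pH = 1.28.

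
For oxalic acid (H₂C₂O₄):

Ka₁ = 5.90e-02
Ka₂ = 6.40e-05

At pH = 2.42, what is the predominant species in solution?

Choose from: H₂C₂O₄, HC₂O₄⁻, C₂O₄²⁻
HC₂O₄⁻

pKa1 = 1.23, pKa2 = 4.19. Each pKa is the crossover between adjacent species; pH = 2.42 lies in the region where HC₂O₄⁻ predominates.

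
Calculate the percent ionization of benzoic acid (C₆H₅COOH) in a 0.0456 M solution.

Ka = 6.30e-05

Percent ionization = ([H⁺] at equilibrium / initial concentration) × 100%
Percent ionization = 3.65%

Let x = [H⁺]. Ka = x²/(C - x) ⇒ x² + (6.30e-05)x - (6.30e-05)(0.0456) = 0. x = 1.6637e-03. Percent = (1.6637e-03/0.0456) × 100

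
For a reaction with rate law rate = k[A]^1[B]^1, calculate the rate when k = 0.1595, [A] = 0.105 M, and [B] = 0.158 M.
0.002646 M/s

rate = k·[A]^1·[B]^1 = 0.1595·(0.105)^1·(0.158)^1 = 0.1595·0.105·0.158 = 0.002646 M/s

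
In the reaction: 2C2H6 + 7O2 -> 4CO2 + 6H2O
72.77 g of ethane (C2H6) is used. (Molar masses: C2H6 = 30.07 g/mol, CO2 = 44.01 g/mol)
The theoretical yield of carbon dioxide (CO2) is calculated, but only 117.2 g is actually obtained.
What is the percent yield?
Moles of C2H6 = 72.77 g ÷ 30.07 g/mol = 2.42002 mol
Mole ratio: 4 mol CO2 / 2 mol C2H6
Moles of CO2 = 2.42002 × (4/2) = 4.84004 mol
Theoretical yield = 4.84004 mol × 44.01 g/mol = 213.01 g
Actual yield = 117.2 g
Percent yield = (117.2 / 213.01) × 100% = 55.0%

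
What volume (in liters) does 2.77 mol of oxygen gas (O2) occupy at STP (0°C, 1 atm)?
At STP, 1 mol of gas occupies 22.4 L
Volume = 2.77 mol × 22.4 L/mol = 62.05 L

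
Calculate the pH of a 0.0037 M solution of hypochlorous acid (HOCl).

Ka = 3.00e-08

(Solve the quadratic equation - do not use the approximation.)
pH = 4.98

x² + Ka×x - Ka×C = 0. Using quadratic formula: [H⁺] = 1.0521e-05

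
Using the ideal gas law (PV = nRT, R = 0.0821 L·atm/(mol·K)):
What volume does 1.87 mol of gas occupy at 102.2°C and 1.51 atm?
T = 102.2°C + 273.15 = 375.35 K
V = nRT/P = (1.87 × 0.0821 × 375.35) / 1.51
V = 38.16 L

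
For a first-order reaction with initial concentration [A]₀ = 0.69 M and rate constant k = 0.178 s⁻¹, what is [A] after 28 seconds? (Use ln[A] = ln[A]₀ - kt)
0.0047 M

ln[A] = ln[A]₀ - k·t = ln(0.69) - (0.178)·(28) = -0.3711 - 4.9840 = -5.3551
[A] = e^(-5.3551) = 0.0047 M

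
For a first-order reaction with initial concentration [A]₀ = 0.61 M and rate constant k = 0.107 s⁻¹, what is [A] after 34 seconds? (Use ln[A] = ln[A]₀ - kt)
0.0160 M

ln[A] = ln[A]₀ - k·t = ln(0.61) - (0.107)·(34) = -0.4943 - 3.6380 = -4.1323
[A] = e^(-4.1323) = 0.0160 M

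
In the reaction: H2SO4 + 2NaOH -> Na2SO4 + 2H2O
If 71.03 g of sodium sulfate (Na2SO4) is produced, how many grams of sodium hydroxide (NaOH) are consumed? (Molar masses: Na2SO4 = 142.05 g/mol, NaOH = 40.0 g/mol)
Moles of Na2SO4 = 71.03 g ÷ 142.05 g/mol = 0.500035 mol
Mole ratio: 2 mol NaOH / 1 mol Na2SO4
Moles of NaOH = 0.500035 × (2/1) = 1.00007 mol
Mass of NaOH = 1.00007 mol × 40.0 g/mol = 40 g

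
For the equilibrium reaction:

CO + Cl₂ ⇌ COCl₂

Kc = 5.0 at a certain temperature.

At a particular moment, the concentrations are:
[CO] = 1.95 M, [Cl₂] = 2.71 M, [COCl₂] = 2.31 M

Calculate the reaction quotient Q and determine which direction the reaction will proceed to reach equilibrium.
Q = 0.437, Q < K, reaction proceeds forward (toward products)

Q = ([COCl₂]) / ([CO] × [Cl₂])
  = ((2.31)) / ((1.95)·(2.71)) = 2.31/5.2845 = 0.4371
Since Q = 0.4371 < Kc = 5.0, the reaction proceeds forward (toward products) to reach equilibrium.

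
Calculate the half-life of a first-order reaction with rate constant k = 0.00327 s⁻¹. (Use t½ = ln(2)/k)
211.97 s

t½ = ln(2)/k = 0.6931/0.00327 = 211.97 s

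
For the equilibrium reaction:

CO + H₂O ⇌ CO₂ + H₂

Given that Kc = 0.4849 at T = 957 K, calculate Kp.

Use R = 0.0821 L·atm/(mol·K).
K_p = 0.4849

Δn = (moles gaseous products) − (moles gaseous reactants) = 0
T = 957 K; RT = 0.0821 × 957 = 78.5697
Kp = Kc·(RT)^Δn = 0.4849 × (78.5697)^0 = 0.4849 × 1 = 0.4849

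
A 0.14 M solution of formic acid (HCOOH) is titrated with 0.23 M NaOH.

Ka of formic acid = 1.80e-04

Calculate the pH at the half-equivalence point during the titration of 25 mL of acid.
pH = pKa = 3.74

At the half-equivalence point, [HA] = [A⁻], so by Henderson–Hasselbalch pH = pKa + log(1) = pKa.
pKa = −log(1.80e-04) = 3.74.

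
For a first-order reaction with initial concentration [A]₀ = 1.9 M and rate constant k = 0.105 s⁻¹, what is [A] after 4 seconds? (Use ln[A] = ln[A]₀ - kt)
1.2484 M

ln[A] = ln[A]₀ - k·t = ln(1.9) - (0.105)·(4) = 0.6419 - 0.4200 = 0.2219
[A] = e^(0.2219) = 1.2484 M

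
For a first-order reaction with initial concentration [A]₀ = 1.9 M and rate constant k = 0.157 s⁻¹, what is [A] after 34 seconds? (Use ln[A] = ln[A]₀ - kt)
0.0091 M

ln[A] = ln[A]₀ - k·t = ln(1.9) - (0.157)·(34) = 0.6419 - 5.3380 = -4.6961
[A] = e^(-4.6961) = 0.0091 M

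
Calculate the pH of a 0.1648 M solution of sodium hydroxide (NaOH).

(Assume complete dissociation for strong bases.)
pH = 13.22

[OH⁻] = 0.1648 M for strong base. pOH = -log[OH⁻] = 0.78, pH = 14 - pOH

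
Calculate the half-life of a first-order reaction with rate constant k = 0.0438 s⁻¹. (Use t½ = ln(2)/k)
15.83 s

t½ = ln(2)/k = 0.6931/0.0438 = 15.83 s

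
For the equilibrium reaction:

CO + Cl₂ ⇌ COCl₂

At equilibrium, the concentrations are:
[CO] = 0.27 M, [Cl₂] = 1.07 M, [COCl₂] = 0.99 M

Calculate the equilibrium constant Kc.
K_c = 3.4268

Kc = ([COCl₂]) / ([CO] × [Cl₂])
   = ((0.99)) / ((0.27)·(1.07))
   = 0.99 / 0.2889 = 3.4268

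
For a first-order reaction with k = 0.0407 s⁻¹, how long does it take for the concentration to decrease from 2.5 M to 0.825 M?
27.24 s

From ln[A] = ln[A]₀ - k·t: t = ln([A]₀/[A])/k = ln(2.5/0.825)/0.0407 = ln(3.0303)/0.0407 = 1.1087/0.0407 = 27.24 s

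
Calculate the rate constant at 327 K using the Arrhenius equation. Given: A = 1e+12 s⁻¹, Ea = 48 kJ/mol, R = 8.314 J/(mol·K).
2.15e+04 s⁻¹

k = A·exp(-Ea/(R·T)) = 1e+12·exp(-48000/(8.314·327)) = 1e+12·exp(-17.6556) = 1e+12·2.1491e-08 = 2.15e+04 s⁻¹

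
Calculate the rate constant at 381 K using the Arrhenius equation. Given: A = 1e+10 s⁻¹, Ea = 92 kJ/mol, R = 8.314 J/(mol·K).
2.43e-03 s⁻¹

k = A·exp(-Ea/(R·T)) = 1e+10·exp(-92000/(8.314·381)) = 1e+10·exp(-29.0438) = 1e+10·2.4348e-13 = 2.43e-03 s⁻¹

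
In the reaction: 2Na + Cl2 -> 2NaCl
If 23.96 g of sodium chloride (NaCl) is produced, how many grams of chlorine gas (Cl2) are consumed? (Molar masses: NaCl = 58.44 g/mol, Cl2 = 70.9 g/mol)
Moles of NaCl = 23.96 g ÷ 58.44 g/mol = 0.409993 mol
Mole ratio: 1 mol Cl2 / 2 mol NaCl
Moles of Cl2 = 0.409993 × (1/2) = 0.204997 mol
Mass of Cl2 = 0.204997 mol × 70.9 g/mol = 14.53 g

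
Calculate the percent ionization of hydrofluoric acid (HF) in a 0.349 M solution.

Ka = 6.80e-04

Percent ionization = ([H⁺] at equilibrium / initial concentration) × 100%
Percent ionization = 4.32%

Let x = [H⁺]. Ka = x²/(C - x) ⇒ x² + (6.80e-04)x - (6.80e-04)(0.349) = 0. x = 1.5069e-02. Percent = (1.5069e-02/0.349) × 100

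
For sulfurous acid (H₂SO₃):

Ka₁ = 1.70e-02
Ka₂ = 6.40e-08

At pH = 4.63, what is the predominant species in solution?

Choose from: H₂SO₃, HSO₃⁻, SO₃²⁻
HSO₃⁻

pKa1 = 1.77, pKa2 = 7.19. Each pKa is the crossover between adjacent species; pH = 4.63 lies in the region where HSO₃⁻ predominates.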